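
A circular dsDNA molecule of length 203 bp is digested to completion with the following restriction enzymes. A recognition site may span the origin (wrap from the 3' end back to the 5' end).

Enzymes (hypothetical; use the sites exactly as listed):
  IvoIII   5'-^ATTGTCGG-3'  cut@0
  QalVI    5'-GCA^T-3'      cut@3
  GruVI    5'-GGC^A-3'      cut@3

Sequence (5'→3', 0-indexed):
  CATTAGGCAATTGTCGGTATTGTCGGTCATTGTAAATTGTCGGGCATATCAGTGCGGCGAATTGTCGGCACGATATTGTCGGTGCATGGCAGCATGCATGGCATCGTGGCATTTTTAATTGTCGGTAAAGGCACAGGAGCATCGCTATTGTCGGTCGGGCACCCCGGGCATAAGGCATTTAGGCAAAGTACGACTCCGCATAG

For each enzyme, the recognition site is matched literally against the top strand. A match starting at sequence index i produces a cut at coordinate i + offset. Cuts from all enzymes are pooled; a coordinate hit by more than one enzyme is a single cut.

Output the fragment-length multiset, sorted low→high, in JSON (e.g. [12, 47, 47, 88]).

[1,1,1,1,1,1,4,4,4,4,5,5,5,6,6,6,7,7,9,9,9,9,10,12,14,14,15,16,17]

Site scan:
  IvoIII ATTGTCGG/0: at [9, 18, 35, 60, 74, 117, 146] ⇒ [9, 18, 35, 60, 74, 117, 146]
  QalVI GCAT/3: at [43, 83, 91, 95, 100, 108, 138, 167, 174, 197, 202] ⇒ [2, 46, 86, 94, 98, 103, 111, 141, 170, 177, 200]
  GruVI GGCA/3: at [5, 42, 66, 87, 99, 107, 129, 157, 166, 173, 181] ⇒ [8, 45, 69, 90, 102, 110, 132, 160, 169, 176, 184]

All cut coordinates (distinct, sorted): [2, 8, 9, 18, 35, 45, 46, 60, 69, 74, 86, 90, 94, 98, 102, 103, 110, 111, 117, 132, 141, 146, 160, 169, 170, 176, 177, 184, 200]

Fragment lengths:
  2→8: 6 bp
  8→9: 1 bp
  9→18: 9 bp
  18→35: 17 bp
  35→45: 10 bp
  45→46: 1 bp
  46→60: 14 bp
  60→69: 9 bp
  69→74: 5 bp
  74→86: 12 bp
  86→90: 4 bp
  90→94: 4 bp
  94→98: 4 bp
  98→102: 4 bp
  102→103: 1 bp
  103→110: 7 bp
  110→111: 1 bp
  111→117: 6 bp
  117→132: 15 bp
  132→141: 9 bp
  141→146: 5 bp
  146→160: 14 bp
  160→169: 9 bp
  169→170: 1 bp
  170→176: 6 bp
  176→177: 1 bp
  177→184: 7 bp
  184→200: 16 bp
  200→2 (wrap): 203-200+2 = 5 bp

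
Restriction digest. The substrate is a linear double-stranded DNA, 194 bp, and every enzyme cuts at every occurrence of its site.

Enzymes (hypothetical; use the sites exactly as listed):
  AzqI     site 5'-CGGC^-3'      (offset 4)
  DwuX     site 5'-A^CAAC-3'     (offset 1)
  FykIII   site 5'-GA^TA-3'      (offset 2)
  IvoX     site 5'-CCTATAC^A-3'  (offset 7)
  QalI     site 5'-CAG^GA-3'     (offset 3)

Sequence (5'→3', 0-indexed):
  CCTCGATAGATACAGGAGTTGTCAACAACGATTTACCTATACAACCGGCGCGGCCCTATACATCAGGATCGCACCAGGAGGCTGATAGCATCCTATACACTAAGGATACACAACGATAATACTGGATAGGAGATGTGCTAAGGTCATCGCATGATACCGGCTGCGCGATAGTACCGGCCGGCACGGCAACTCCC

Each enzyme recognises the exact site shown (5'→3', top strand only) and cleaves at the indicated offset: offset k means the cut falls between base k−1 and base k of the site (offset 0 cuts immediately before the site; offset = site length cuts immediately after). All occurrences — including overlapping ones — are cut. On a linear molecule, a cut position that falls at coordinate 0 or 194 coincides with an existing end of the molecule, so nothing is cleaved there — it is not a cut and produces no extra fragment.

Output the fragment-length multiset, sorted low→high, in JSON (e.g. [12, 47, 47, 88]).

Per-enzyme occurrences:
  AzqI (CGGC, off=4): starts [45, 50, 157, 174, 178, 183] → cuts [49, 54, 161, 178, 182, 187]
  DwuX (ACAAC, off=1): starts [24, 40, 109] → cuts [25, 41, 110]
  FykIII (GATA, off=2): starts [4, 8, 83, 104, 114, 124, 152, 166] → cuts [6, 10, 85, 106, 116, 126, 154, 168]
  IvoX (CCTATACA, off=7): starts [35, 54, 91] → cuts [42, 61, 98]
  QalI (CAGGA, off=3): starts [12, 63, 74] → cuts [15, 66, 77]

All cut coordinates (distinct, sorted): [6, 10, 15, 25, 41, 42, 49, 54, 61, 66, 77, 85, 98, 106, 110, 116, 126, 154, 161, 168, 178, 182, 187]

Fragment lengths:
  [0,6): 6 bp
  [6,10): 4 bp
  [10,15): 5 bp
  [15,25): 10 bp
  [25,41): 16 bp
  [41,42): 1 bp
  [42,49): 7 bp
  [49,54): 5 bp
  [54,61): 7 bp
  [61,66): 5 bp
  [66,77): 11 bp
  [77,85): 8 bp
  [85,98): 13 bp
  [98,106): 8 bp
  [106,110): 4 bp
  [110,116): 6 bp
  [116,126): 10 bp
  [126,154): 28 bp
  [154,161): 7 bp
  [161,168): 7 bp
  [168,178): 10 bp
  [178,182): 4 bp
  [182,187): 5 bp
  [187,194): 7 bp

[1,4,4,4,5,5,5,5,6,6,7,7,7,7,7,8,8,10,10,10,11,13,16,28]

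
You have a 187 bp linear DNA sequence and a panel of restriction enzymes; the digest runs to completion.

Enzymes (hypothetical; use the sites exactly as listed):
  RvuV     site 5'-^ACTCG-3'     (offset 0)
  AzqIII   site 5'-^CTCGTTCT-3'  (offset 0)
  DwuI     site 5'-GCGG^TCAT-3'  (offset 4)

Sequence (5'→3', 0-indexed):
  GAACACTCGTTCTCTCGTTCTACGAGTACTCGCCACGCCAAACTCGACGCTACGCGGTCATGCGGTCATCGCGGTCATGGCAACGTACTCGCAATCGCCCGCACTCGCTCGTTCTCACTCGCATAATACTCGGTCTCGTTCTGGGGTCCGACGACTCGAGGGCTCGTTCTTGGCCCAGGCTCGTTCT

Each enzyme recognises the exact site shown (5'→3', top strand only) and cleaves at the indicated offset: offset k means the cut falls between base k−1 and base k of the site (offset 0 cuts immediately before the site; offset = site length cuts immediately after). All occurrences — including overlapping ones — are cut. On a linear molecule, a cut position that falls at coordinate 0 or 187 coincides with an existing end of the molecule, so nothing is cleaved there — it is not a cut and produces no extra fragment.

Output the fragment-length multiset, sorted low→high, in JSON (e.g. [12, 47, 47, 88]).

Per-enzyme occurrences:
  RvuV (ACTCG, off=0): starts [4, 27, 41, 86, 102, 116, 127, 153] → cuts [4, 27, 41, 86, 102, 116, 127, 153]
  AzqIII (CTCGTTCT, off=0): starts [5, 13, 107, 134, 162, 179] → cuts [5, 13, 107, 134, 162, 179]
  DwuI (GCGGTCAT, off=4): starts [53, 61, 70] → cuts [57, 65, 74]

All cut coordinates (distinct, sorted): [4, 5, 13, 27, 41, 57, 65, 74, 86, 102, 107, 116, 127, 134, 153, 162, 179]

Fragment lengths:
  [0,4): 4 bp
  [4,5): 1 bp
  [5,13): 8 bp
  [13,27): 14 bp
  [27,41): 14 bp
  [41,57): 16 bp
  [57,65): 8 bp
  [65,74): 9 bp
  [74,86): 12 bp
  [86,102): 16 bp
  [102,107): 5 bp
  [107,116): 9 bp
  [116,127): 11 bp
  [127,134): 7 bp
  [134,153): 19 bp
  [153,162): 9 bp
  [162,179): 17 bp
  [179,187): 8 bp

[1,4,5,7,8,8,8,9,9,9,11,12,14,14,16,16,17,19]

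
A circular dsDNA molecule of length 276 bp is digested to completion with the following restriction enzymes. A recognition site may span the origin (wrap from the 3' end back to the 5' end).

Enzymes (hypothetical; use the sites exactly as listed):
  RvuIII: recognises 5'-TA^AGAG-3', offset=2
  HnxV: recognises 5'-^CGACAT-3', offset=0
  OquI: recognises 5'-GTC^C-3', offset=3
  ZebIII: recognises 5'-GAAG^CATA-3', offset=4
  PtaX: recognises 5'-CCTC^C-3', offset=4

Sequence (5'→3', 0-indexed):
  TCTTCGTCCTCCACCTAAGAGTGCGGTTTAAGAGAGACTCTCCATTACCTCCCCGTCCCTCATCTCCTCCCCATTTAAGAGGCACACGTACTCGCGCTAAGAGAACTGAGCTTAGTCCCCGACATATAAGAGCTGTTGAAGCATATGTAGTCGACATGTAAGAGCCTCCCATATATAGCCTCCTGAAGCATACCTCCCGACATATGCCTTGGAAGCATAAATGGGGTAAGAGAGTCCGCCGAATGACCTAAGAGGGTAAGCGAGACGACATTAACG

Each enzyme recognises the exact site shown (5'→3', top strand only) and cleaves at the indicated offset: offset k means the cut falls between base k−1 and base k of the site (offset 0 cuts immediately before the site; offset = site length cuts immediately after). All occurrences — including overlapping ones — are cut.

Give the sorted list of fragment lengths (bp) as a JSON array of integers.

Per-enzyme occurrences:
  RvuIII (TAAGAG, off=2): starts [15, 28, 75, 97, 126, 158, 226, 248] → cuts [17, 30, 77, 99, 128, 160, 228, 250]
  HnxV (CGACAT, off=0): starts [119, 151, 197, 265] → cuts [119, 151, 197, 265]
  OquI (GTCC, off=3): starts [5, 54, 114, 233] → cuts [8, 57, 117, 236]
  ZebIII (GAAGCATA, off=4): starts [137, 184, 211] → cuts [141, 188, 215]
  PtaX (CCTCC, off=4): starts [7, 47, 65, 164, 178, 192] → cuts [11, 51, 69, 168, 182, 196]

All cut coordinates (distinct, sorted): [8, 11, 17, 30, 51, 57, 69, 77, 99, 117, 119, 128, 141, 151, 160, 168, 182, 188, 196, 197, 215, 228, 236, 250, 265]

Fragment lengths:
  8→11: 3 bp
  11→17: 6 bp
  17→30: 13 bp
  30→51: 21 bp
  51→57: 6 bp
  57→69: 12 bp
  69→77: 8 bp
  77→99: 22 bp
  99→117: 18 bp
  117→119: 2 bp
  119→128: 9 bp
  128→141: 13 bp
  141→151: 10 bp
  151→160: 9 bp
  160→168: 8 bp
  168→182: 14 bp
  182→188: 6 bp
  188→196: 8 bp
  196→197: 1 bp
  197→215: 18 bp
  215→228: 13 bp
  228→236: 8 bp
  236→250: 14 bp
  250→265: 15 bp
  265→8 (wrap): 276-265+8 = 19 bp

[1,2,3,6,6,6,8,8,8,8,9,9,10,12,13,13,13,14,14,15,18,18,19,21,22]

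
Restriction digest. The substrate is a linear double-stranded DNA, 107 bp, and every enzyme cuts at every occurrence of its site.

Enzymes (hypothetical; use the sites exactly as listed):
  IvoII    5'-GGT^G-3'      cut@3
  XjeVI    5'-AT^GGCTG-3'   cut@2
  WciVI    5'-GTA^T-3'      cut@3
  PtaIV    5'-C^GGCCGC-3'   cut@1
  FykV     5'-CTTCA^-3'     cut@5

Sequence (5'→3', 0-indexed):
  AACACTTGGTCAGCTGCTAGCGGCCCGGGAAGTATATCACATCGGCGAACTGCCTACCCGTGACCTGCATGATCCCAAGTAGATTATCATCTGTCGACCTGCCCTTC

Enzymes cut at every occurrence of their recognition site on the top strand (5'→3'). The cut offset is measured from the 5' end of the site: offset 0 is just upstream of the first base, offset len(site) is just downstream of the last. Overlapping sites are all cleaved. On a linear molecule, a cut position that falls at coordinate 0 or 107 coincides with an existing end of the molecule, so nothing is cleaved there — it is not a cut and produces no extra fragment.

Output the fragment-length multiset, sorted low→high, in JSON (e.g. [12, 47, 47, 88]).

[34,73]

Site scan:
  IvoII (GGTG, off=3): no sites
  XjeVI (ATGGCTG, off=2): no sites
  WciVI GTAT/3: at [31] ⇒ [34]
  PtaIV (CGGCCGC, off=1): no sites
  FykV (CTTCA, off=5): no sites

All cut coordinates (distinct, sorted): [34]

Fragment lengths:
  [0,34): 34 bp
  [34,107): 73 bp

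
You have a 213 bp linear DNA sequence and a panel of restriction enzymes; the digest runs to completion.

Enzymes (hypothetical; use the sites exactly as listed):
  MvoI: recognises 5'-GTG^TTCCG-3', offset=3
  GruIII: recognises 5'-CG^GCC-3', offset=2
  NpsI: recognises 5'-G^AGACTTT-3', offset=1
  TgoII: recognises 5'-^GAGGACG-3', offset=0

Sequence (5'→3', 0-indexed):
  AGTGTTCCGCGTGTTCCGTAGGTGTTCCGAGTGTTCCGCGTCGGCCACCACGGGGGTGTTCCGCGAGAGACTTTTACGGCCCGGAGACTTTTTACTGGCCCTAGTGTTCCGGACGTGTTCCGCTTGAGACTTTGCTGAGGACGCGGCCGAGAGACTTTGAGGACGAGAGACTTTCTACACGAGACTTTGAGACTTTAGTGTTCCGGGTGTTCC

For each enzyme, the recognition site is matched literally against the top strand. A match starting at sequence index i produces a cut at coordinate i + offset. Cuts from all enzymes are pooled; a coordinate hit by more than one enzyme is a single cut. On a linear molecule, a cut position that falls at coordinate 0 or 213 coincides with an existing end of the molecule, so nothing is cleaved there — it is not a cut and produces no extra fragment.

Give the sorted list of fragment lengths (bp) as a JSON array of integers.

Per-enzyme occurrences:
  MvoI (GTGTTCCG, off=3): starts [1, 10, 21, 30, 55, 103, 114, 197] → cuts [4, 13, 24, 33, 58, 106, 117, 200]
  GruIII (CGGCC, off=2): starts [41, 76, 143] → cuts [43, 78, 145]
  NpsI (GAGACTTT, off=1): starts [66, 83, 125, 150, 166, 180, 188] → cuts [67, 84, 126, 151, 167, 181, 189]
  TgoII (GAGGACG, off=0): starts [136, 158] → cuts [136, 158]

Pooled cuts: [4, 13, 24, 33, 43, 58, 67, 78, 84, 106, 117, 126, 136, 145, 151, 158, 167, 181, 189, 200]

Fragment lengths:
  [0,4): 4 bp
  [4,13): 9 bp
  [13,24): 11 bp
  [24,33): 9 bp
  [33,43): 10 bp
  [43,58): 15 bp
  [58,67): 9 bp
  [67,78): 11 bp
  [78,84): 6 bp
  [84,106): 22 bp
  [106,117): 11 bp
  [117,126): 9 bp
  [126,136): 10 bp
  [136,145): 9 bp
  [145,151): 6 bp
  [151,158): 7 bp
  [158,167): 9 bp
  [167,181): 14 bp
  [181,189): 8 bp
  [189,200): 11 bp
  [200,213): 13 bp

[4,6,6,7,8,9,9,9,9,9,9,10,10,11,11,11,11,13,14,15,22]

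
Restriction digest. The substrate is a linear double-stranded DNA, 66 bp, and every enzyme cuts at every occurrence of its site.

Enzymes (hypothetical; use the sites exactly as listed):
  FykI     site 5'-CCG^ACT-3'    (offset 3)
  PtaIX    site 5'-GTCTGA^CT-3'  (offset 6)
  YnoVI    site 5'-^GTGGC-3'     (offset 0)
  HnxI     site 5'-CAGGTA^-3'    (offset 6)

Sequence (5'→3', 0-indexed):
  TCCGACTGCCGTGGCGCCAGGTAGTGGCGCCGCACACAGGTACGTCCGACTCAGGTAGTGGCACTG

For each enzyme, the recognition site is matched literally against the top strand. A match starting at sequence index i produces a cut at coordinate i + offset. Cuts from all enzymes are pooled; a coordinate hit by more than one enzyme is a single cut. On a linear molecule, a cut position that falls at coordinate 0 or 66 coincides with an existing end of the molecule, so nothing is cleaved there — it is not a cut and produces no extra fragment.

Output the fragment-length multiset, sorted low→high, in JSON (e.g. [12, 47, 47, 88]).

[4,6,6,9,9,13,19]

Site scan:
  FykI CCGACT/3: at [1, 45] ⇒ [4, 48]
  PtaIX (GTCTGACT, off=6): no sites
  YnoVI GTGGC/0: at [10, 23, 57] ⇒ [10, 23, 57]
  HnxI CAGGTA/6: at [17, 36, 51] ⇒ [23, 42, 57]

All cut coordinates (distinct, sorted): [4, 10, 23, 42, 48, 57]

Fragment lengths:
  [0,4): 4 bp
  [4,10): 6 bp
  [10,23): 13 bp
  [23,42): 19 bp
  [42,48): 6 bp
  [48,57): 9 bp
  [57,66): 9 bp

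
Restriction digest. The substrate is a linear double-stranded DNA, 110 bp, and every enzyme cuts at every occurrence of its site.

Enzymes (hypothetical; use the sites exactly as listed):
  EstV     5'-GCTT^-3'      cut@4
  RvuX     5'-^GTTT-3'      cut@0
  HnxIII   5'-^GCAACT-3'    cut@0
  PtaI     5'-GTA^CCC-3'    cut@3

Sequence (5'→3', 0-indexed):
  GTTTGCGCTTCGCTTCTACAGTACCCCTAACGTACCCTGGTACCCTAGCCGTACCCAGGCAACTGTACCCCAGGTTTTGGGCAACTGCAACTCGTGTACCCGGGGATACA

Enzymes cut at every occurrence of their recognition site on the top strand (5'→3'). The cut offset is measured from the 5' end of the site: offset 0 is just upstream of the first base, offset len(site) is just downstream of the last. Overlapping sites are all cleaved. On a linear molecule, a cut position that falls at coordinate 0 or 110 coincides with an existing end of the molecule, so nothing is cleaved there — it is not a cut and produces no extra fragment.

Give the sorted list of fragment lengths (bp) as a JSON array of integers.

Scan for sites:
  EstV (GCTT, off=4): starts [6, 11] → cuts [10, 15]
  RvuX (GTTT, off=0): starts [0, 73] → cuts [73] (position 0 is a terminus of the linear molecule — no cut)
  HnxIII (GCAACT, off=0): starts [58, 80, 86] → cuts [58, 80, 86]
  PtaI (GTACCC, off=3): starts [20, 31, 39, 50, 64, 95] → cuts [23, 34, 42, 53, 67, 98]

All cut coordinates (distinct, sorted): [10, 15, 23, 34, 42, 53, 58, 67, 73, 80, 86, 98]

Fragment lengths:
  [0,10): 10 bp
  [10,15): 5 bp
  [15,23): 8 bp
  [23,34): 11 bp
  [34,42): 8 bp
  [42,53): 11 bp
  [53,58): 5 bp
  [58,67): 9 bp
  [67,73): 6 bp
  [73,80): 7 bp
  [80,86): 6 bp
  [86,98): 12 bp
  [98,110): 12 bp

[5,5,6,6,7,8,8,9,10,11,11,12,12]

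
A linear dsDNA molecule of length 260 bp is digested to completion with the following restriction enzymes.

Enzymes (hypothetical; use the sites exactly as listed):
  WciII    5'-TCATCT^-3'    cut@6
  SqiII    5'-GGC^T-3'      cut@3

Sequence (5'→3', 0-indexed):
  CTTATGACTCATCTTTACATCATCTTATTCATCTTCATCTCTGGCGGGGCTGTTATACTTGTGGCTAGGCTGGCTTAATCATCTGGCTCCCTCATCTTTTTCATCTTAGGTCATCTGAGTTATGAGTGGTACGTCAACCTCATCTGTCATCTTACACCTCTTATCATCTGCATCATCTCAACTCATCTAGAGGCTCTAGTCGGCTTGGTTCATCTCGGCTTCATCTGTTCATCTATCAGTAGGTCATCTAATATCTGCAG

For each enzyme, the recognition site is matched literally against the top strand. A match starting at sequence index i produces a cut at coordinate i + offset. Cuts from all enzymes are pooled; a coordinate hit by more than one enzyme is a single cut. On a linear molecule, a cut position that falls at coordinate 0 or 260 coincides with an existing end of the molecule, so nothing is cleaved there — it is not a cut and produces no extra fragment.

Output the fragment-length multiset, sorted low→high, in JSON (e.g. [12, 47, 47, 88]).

[3,4,4,5,6,6,7,7,8,9,9,9,10,10,10,10,10,10,11,11,11,14,15,15,17,29]

Site scan:
  WciII TCATCT/6: at [8, 19, 28, 34, 78, 91, 100, 110, 139, 146, 163, 172, 182, 209, 220, 228, 243] ⇒ [14, 25, 34, 40, 84, 97, 106, 116, 145, 152, 169, 178, 188, 215, 226, 234, 249]
  SqiII GGCT/3: at [47, 62, 67, 71, 84, 191, 201, 216] ⇒ [50, 65, 70, 74, 87, 194, 204, 219]

Pooled cuts: [14, 25, 34, 40, 50, 65, 70, 74, 84, 87, 97, 106, 116, 145, 152, 169, 178, 188, 194, 204, 215, 219, 226, 234, 249]

Fragment lengths:
  [0,14): 14 bp
  [14,25): 11 bp
  [25,34): 9 bp
  [34,40): 6 bp
  [40,50): 10 bp
  [50,65): 15 bp
  [65,70): 5 bp
  [70,74): 4 bp
  [74,84): 10 bp
  [84,87): 3 bp
  [87,97): 10 bp
  [97,106): 9 bp
  [106,116): 10 bp
  [116,145): 29 bp
  [145,152): 7 bp
  [152,169): 17 bp
  [169,178): 9 bp
  [178,188): 10 bp
  [188,194): 6 bp
  [194,204): 10 bp
  [204,215): 11 bp
  [215,219): 4 bp
  [219,226): 7 bp
  [226,234): 8 bp
  [234,249): 15 bp
  [249,260): 11 bp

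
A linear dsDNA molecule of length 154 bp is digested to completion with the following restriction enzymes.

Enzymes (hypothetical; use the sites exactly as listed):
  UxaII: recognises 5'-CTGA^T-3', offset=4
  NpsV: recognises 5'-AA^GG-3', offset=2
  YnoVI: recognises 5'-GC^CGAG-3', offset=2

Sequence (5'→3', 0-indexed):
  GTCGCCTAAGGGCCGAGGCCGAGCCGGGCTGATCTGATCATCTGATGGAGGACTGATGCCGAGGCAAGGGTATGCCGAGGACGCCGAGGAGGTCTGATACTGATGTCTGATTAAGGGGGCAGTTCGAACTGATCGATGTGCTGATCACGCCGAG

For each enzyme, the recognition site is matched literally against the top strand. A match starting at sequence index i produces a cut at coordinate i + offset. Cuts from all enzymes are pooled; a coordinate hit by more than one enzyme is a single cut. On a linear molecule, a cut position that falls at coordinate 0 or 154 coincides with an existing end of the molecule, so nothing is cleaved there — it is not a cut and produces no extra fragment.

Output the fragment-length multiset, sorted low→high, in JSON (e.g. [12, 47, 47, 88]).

[3,4,4,4,5,6,6,6,7,8,8,8,9,9,11,12,13,13,18]

Site scan:
  UxaII (CTGAT, off=4): starts [28, 33, 41, 52, 93, 99, 106, 128, 140] → cuts [32, 37, 45, 56, 97, 103, 110, 132, 144]
  NpsV (AAGG, off=2): starts [7, 65, 112] → cuts [9, 67, 114]
  YnoVI (GCCGAG, off=2): starts [11, 17, 57, 73, 82, 148] → cuts [13, 19, 59, 75, 84, 150]

All cut coordinates (distinct, sorted): [9, 13, 19, 32, 37, 45, 56, 59, 67, 75, 84, 97, 103, 110, 114, 132, 144, 150]

Fragment lengths:
  [0,9): 9 bp
  [9,13): 4 bp
  [13,19): 6 bp
  [19,32): 13 bp
  [32,37): 5 bp
  [37,45): 8 bp
  [45,56): 11 bp
  [56,59): 3 bp
  [59,67): 8 bp
  [67,75): 8 bp
  [75,84): 9 bp
  [84,97): 13 bp
  [97,103): 6 bp
  [103,110): 7 bp
  [110,114): 4 bp
  [114,132): 18 bp
  [132,144): 12 bp
  [144,150): 6 bp
  [150,154): 4 bp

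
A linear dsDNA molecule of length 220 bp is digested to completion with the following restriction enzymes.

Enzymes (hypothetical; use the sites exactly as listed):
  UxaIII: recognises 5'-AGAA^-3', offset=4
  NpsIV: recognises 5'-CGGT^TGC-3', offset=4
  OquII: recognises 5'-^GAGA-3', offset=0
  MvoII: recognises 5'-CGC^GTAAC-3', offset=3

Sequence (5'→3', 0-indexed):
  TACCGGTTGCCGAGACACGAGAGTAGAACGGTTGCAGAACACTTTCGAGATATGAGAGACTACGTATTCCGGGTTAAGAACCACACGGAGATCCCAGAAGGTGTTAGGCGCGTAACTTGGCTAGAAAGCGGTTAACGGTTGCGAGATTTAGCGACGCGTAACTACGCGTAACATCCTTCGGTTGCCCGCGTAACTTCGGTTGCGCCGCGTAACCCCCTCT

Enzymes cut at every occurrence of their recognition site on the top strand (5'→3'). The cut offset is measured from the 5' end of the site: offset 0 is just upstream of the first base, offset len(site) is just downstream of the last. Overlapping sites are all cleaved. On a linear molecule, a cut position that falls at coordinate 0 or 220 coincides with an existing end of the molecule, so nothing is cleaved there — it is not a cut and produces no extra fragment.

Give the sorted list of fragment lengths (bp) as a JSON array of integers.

Site scan:
  UxaIII (AGAA, off=4): starts [24, 35, 76, 95, 122] → cuts [28, 39, 80, 99, 126]
  NpsIV (CGGTTGC, off=4): starts [3, 28, 135, 178, 196] → cuts [7, 32, 139, 182, 200]
  OquII (GAGA, off=0): starts [11, 18, 46, 53, 55, 87, 142] → cuts [11, 18, 46, 53, 55, 87, 142]
  MvoII (CGCGTAAC, off=3): starts [108, 154, 164, 186, 205] → cuts [111, 157, 167, 189, 208]

Pooled cuts: [7, 11, 18, 28, 32, 39, 46, 53, 55, 80, 87, 99, 111, 126, 139, 142, 157, 167, 182, 189, 200, 208]

Fragment lengths:
  [0,7): 7 bp
  [7,11): 4 bp
  [11,18): 7 bp
  [18,28): 10 bp
  [28,32): 4 bp
  [32,39): 7 bp
  [39,46): 7 bp
  [46,53): 7 bp
  [53,55): 2 bp
  [55,80): 25 bp
  [80,87): 7 bp
  [87,99): 12 bp
  [99,111): 12 bp
  [111,126): 15 bp
  [126,139): 13 bp
  [139,142): 3 bp
  [142,157): 15 bp
  [157,167): 10 bp
  [167,182): 15 bp
  [182,189): 7 bp
  [189,200): 11 bp
  [200,208): 8 bp
  [208,220): 12 bp

[2,3,4,4,7,7,7,7,7,7,7,8,10,10,11,12,12,12,13,15,15,15,25]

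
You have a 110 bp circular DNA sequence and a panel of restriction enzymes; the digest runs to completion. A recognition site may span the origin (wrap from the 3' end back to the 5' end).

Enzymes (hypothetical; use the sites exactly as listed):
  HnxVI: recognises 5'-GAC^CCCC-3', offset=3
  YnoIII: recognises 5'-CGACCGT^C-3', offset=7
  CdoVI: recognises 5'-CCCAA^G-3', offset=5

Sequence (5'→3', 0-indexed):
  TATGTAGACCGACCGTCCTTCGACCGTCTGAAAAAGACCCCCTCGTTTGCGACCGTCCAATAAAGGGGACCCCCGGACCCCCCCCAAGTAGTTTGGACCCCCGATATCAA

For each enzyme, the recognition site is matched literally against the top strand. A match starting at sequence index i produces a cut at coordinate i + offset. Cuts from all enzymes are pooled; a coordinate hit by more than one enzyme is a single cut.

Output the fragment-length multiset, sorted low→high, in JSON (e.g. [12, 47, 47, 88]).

[8,9,11,11,11,14,18,28]

Scan for sites:
  HnxVI (GACCCCC, off=3): starts [35, 67, 75, 95] → cuts [38, 70, 78, 98]
  YnoIII (CGACCGTC, off=7): starts [9, 20, 49] → cuts [16, 27, 56]
  CdoVI (CCCAAG, off=5): starts [82] → cuts [87]

Pooled cuts: [16, 27, 38, 56, 70, 78, 87, 98]

Fragments:
  16→27: 11 bp
  27→38: 11 bp
  38→56: 18 bp
  56→70: 14 bp
  70→78: 8 bp
  78→87: 9 bp
  87→98: 11 bp
  98→16 (wrap): 110-98+16 = 28 bp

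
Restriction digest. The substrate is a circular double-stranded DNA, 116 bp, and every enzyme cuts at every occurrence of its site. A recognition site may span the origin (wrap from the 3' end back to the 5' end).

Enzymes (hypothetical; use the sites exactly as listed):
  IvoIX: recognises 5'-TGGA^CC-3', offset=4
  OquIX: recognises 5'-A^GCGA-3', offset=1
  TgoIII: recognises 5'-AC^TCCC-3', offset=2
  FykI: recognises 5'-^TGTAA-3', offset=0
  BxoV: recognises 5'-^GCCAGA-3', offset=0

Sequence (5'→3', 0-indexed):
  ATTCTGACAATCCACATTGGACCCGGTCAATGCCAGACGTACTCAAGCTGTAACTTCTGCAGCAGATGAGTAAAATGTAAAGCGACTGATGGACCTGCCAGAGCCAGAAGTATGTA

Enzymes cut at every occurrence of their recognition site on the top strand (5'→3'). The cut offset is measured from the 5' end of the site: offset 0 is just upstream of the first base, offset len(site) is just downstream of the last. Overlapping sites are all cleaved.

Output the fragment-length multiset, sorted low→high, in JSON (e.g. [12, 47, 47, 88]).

[3,6,6,10,10,12,17,25,27]

Per-enzyme occurrences:
  IvoIX (TGGACC, off=4): starts [17, 89] → cuts [21, 93]
  OquIX (AGCGA, off=1): starts [80] → cuts [81]
  TgoIII (ACTCCC, off=2): no sites
  FykI (TGTAA, off=0): starts [48, 75, 112] → cuts [48, 75, 112]
  BxoV (GCCAGA, off=0): starts [31, 96, 102] → cuts [31, 96, 102]

Pooled cuts: [21, 31, 48, 75, 81, 93, 96, 102, 112]

Fragments:
  21→31: 10 bp
  31→48: 17 bp
  48→75: 27 bp
  75→81: 6 bp
  81→93: 12 bp
  93→96: 3 bp
  96→102: 6 bp
  102→112: 10 bp
  112→21 (wrap): 116-112+21 = 25 bp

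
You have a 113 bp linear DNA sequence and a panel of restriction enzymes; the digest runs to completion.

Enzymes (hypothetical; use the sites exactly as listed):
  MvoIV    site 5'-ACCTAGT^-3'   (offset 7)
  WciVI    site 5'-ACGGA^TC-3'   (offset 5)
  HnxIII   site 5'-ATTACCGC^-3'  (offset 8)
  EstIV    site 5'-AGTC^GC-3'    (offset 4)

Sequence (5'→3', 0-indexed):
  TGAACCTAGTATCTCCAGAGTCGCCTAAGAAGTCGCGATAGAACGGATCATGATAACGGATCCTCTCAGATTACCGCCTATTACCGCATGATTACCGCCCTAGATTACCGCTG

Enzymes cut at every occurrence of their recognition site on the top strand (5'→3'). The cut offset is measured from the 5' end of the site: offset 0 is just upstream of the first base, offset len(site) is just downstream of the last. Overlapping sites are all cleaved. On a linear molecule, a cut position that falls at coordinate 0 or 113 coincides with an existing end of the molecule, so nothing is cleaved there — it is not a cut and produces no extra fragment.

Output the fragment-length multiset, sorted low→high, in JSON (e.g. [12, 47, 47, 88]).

Site scan:
  MvoIV ACCTAGT/7: at [3] ⇒ [10]
  WciVI ACGGATC/5: at [42, 55] ⇒ [47, 60]
  HnxIII ATTACCGC/8: at [69, 79, 90, 103] ⇒ [77, 87, 98, 111]
  EstIV AGTCGC/4: at [18, 30] ⇒ [22, 34]

All cut coordinates (distinct, sorted): [10, 22, 34, 47, 60, 77, 87, 98, 111]

Fragment lengths:
  [0,10): 10 bp
  [10,22): 12 bp
  [22,34): 12 bp
  [34,47): 13 bp
  [47,60): 13 bp
  [60,77): 17 bp
  [77,87): 10 bp
  [87,98): 11 bp
  [98,111): 13 bp
  [111,113): 2 bp

[2,10,10,11,12,12,13,13,13,17]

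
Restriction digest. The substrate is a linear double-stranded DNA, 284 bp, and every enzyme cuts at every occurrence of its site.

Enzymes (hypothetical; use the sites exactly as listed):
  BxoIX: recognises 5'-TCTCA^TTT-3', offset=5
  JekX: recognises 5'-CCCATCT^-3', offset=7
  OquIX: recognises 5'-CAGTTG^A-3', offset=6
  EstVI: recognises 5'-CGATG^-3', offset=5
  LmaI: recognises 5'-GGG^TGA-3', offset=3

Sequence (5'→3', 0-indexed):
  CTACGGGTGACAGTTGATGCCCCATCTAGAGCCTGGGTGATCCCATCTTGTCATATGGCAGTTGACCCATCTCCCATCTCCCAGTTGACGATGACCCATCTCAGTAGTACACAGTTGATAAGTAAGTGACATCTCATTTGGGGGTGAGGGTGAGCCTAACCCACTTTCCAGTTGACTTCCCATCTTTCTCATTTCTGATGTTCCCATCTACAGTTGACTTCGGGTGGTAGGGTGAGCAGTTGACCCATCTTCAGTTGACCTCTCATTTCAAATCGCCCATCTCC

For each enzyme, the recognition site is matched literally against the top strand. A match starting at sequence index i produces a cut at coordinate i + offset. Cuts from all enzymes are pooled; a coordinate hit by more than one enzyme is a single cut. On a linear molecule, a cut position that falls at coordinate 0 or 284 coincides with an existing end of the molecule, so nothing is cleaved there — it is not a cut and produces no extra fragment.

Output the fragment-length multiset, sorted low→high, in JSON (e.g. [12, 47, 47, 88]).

[2,6,6,6,7,7,7,7,8,8,8,8,8,8,9,10,10,11,11,11,16,16,16,17,18,19,24]

Per-enzyme occurrences:
  BxoIX TCTCATTT/5: at [131, 186, 260] ⇒ [136, 191, 265]
  JekX CCCATCT/7: at [20, 41, 65, 72, 94, 178, 202, 243, 275] ⇒ [27, 48, 72, 79, 101, 185, 209, 250, 282]
  OquIX CAGTTGA/6: at [10, 58, 81, 111, 168, 210, 236, 251] ⇒ [16, 64, 87, 117, 174, 216, 242, 257]
  EstVI CGATG/5: at [88] ⇒ [93]
  LmaI GGGTGA/3: at [4, 34, 141, 147, 229] ⇒ [7, 37, 144, 150, 232]

Pooled cuts: [7, 16, 27, 37, 48, 64, 72, 79, 87, 93, 101, 117, 136, 144, 150, 174, 185, 191, 209, 216, 232, 242, 250, 257, 265, 282]

Fragment lengths:
  [0,7): 7 bp
  [7,16): 9 bp
  [16,27): 11 bp
  [27,37): 10 bp
  [37,48): 11 bp
  [48,64): 16 bp
  [64,72): 8 bp
  [72,79): 7 bp
  [79,87): 8 bp
  [87,93): 6 bp
  [93,101): 8 bp
  [101,117): 16 bp
  [117,136): 19 bp
  [136,144): 8 bp
  [144,150): 6 bp
  [150,174): 24 bp
  [174,185): 11 bp
  [185,191): 6 bp
  [191,209): 18 bp
  [209,216): 7 bp
  [216,232): 16 bp
  [232,242): 10 bp
  [242,250): 8 bp
  [250,257): 7 bp
  [257,265): 8 bp
  [265,282): 17 bp
  [282,284): 2 bp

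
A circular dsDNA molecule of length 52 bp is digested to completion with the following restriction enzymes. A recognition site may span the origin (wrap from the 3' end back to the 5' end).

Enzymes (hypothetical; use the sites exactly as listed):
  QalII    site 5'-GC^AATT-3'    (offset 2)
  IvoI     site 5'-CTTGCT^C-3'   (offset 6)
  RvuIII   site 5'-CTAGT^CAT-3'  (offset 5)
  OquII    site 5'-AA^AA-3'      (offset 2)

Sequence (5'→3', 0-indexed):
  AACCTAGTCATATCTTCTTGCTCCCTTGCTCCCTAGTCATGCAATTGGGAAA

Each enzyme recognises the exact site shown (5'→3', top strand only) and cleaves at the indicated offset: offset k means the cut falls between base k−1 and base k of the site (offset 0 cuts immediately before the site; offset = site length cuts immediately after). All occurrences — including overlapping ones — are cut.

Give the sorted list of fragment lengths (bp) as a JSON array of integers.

Site scan:
  QalII (GCAATT, off=2): starts [40] → cuts [42]
  IvoI (CTTGCTC, off=6): starts [16, 24] → cuts [22, 30]
  RvuIII (CTAGTCAT, off=5): starts [3, 32] → cuts [8, 37]
  OquII (AAAA, off=2): starts [49, 50] → cuts [0, 51]

All cut coordinates (distinct, sorted): [0, 8, 22, 30, 37, 42, 51]

Fragment lengths:
  0→8: 8 bp
  8→22: 14 bp
  22→30: 8 bp
  30→37: 7 bp
  37→42: 5 bp
  42→51: 9 bp
  51→0 (wrap): 52-51+0 = 1 bp

[1,5,7,8,8,9,14]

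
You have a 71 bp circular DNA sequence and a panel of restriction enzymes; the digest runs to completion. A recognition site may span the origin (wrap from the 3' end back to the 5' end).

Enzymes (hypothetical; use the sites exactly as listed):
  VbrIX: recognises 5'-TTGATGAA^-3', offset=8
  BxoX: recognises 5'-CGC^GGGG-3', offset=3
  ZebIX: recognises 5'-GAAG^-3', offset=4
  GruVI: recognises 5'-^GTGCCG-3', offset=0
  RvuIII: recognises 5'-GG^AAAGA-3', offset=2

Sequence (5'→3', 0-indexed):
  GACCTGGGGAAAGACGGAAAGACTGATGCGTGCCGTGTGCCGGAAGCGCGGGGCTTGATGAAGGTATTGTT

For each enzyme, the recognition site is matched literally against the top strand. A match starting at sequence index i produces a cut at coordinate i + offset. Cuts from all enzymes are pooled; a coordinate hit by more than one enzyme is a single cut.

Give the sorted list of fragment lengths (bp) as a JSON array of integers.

Scan for sites:
  VbrIX (TTGATGAA, off=8): starts [54] → cuts [62]
  BxoX (CGCGGGG, off=3): starts [46] → cuts [49]
  ZebIX (GAAG, off=4): starts [42, 59] → cuts [46, 63]
  GruVI (GTGCCG, off=0): starts [29, 36] → cuts [29, 36]
  RvuIII (GGAAAGA, off=2): starts [7, 15] → cuts [9, 17]

All cut coordinates (distinct, sorted): [9, 17, 29, 36, 46, 49, 62, 63]

Fragment lengths:
  9→17: 8 bp
  17→29: 12 bp
  29→36: 7 bp
  36→46: 10 bp
  46→49: 3 bp
  49→62: 13 bp
  62→63: 1 bp
  63→9 (wrap): 71-63+9 = 17 bp

[1,3,7,8,10,12,13,17]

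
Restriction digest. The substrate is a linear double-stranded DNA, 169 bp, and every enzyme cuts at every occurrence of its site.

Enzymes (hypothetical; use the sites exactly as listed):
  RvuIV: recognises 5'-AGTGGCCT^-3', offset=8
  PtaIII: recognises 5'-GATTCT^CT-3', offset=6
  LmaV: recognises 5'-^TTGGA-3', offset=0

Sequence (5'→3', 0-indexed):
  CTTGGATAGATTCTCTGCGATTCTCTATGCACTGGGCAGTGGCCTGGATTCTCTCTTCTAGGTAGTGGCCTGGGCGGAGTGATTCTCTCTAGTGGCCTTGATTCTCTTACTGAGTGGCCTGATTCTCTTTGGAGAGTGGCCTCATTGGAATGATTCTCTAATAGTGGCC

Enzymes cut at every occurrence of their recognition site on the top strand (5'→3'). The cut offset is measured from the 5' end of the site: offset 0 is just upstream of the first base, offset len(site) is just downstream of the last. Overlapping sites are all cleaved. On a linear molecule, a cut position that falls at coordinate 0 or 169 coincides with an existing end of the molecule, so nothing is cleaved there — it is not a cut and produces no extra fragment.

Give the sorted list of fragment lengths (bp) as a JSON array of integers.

[1,2,2,6,7,7,10,12,12,13,13,14,15,15,19,21]

Per-enzyme occurrences:
  RvuIV AGTGGCCT/8: at [37, 63, 90, 112, 134] ⇒ [45, 71, 98, 120, 142]
  PtaIII GATTCTCT/6: at [8, 18, 46, 80, 99, 120, 151] ⇒ [14, 24, 52, 86, 105, 126, 157]
  LmaV TTGGA/0: at [1, 128, 144] ⇒ [1, 128, 144]

Pooled cuts: [1, 14, 24, 45, 52, 71, 86, 98, 105, 120, 126, 128, 142, 144, 157]

Fragments:
  [0,1): 1 bp
  [1,14): 13 bp
  [14,24): 10 bp
  [24,45): 21 bp
  [45,52): 7 bp
  [52,71): 19 bp
  [71,86): 15 bp
  [86,98): 12 bp
  [98,105): 7 bp
  [105,120): 15 bp
  [120,126): 6 bp
  [126,128): 2 bp
  [128,142): 14 bp
  [142,144): 2 bp
  [144,157): 13 bp
  [157,169): 12 bp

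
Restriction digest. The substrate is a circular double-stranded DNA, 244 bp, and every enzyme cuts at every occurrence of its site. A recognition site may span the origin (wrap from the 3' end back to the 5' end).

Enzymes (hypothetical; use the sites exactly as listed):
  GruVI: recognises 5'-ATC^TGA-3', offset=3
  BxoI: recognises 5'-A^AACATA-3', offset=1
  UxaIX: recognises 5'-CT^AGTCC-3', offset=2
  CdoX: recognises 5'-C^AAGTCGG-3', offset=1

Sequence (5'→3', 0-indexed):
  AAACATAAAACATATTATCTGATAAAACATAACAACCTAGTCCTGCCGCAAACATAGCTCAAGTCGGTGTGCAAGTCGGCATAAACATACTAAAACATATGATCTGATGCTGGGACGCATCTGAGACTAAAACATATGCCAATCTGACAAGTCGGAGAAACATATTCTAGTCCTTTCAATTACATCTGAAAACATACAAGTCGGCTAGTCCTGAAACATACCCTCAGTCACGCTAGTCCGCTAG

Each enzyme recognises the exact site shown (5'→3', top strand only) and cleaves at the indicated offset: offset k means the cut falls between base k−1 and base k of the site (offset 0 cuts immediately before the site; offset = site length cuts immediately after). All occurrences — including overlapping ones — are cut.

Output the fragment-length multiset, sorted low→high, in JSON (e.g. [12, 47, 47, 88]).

[4,4,6,7,7,8,9,9,10,10,10,10,11,11,11,11,12,12,13,14,17,18,20]

Scan for sites:
  GruVI (ATCTGA, off=3): starts [16, 101, 118, 141, 183] → cuts [19, 104, 121, 144, 186]
  BxoI (AAACATA, off=1): starts [0, 7, 24, 49, 82, 92, 129, 157, 189, 213] → cuts [1, 8, 25, 50, 83, 93, 130, 158, 190, 214]
  UxaIX (CTAGTCC, off=2): starts [36, 166, 204, 232] → cuts [38, 168, 206, 234]
  CdoX (CAAGTCGG, off=1): starts [59, 71, 147, 196] → cuts [60, 72, 148, 197]

All cut coordinates (distinct, sorted): [1, 8, 19, 25, 38, 50, 60, 72, 83, 93, 104, 121, 130, 144, 148, 158, 168, 186, 190, 197, 206, 214, 234]

Fragments:
  1→8: 7 bp
  8→19: 11 bp
  19→25: 6 bp
  25→38: 13 bp
  38→50: 12 bp
  50→60: 10 bp
  60→72: 12 bp
  72→83: 11 bp
  83→93: 10 bp
  93→104: 11 bp
  104→121: 17 bp
  121→130: 9 bp
  130→144: 14 bp
  144→148: 4 bp
  148→158: 10 bp
  158→168: 10 bp
  168→186: 18 bp
  186→190: 4 bp
  190→197: 7 bp
  197→206: 9 bp
  206→214: 8 bp
  214→234: 20 bp
  234→1 (wrap): 244-234+1 = 11 bp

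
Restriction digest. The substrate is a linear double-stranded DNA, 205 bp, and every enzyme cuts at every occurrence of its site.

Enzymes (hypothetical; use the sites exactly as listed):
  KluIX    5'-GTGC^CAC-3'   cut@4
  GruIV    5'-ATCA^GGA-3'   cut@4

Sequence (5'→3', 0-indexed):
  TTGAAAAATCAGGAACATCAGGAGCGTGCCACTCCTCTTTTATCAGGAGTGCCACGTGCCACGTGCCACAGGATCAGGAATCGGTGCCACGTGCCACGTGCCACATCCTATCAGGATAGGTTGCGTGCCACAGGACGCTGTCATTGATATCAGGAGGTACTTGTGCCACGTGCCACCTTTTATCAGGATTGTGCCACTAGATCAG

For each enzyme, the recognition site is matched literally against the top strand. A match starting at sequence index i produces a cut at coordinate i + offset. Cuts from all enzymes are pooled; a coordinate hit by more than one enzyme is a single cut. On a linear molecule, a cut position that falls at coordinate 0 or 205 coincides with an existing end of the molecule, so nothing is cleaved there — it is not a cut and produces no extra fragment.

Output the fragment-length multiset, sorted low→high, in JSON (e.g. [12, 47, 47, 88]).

Per-enzyme occurrences:
  KluIX GTGCCAC/4: at [25, 48, 55, 62, 83, 90, 97, 124, 162, 169, 190] ⇒ [29, 52, 59, 66, 87, 94, 101, 128, 166, 173, 194]
  GruIV ATCAGGA/4: at [7, 16, 41, 72, 109, 148, 181] ⇒ [11, 20, 45, 76, 113, 152, 185]

All cut coordinates (distinct, sorted): [11, 20, 29, 45, 52, 59, 66, 76, 87, 94, 101, 113, 128, 152, 166, 173, 185, 194]

Fragment lengths:
  [0,11): 11 bp
  [11,20): 9 bp
  [20,29): 9 bp
  [29,45): 16 bp
  [45,52): 7 bp
  [52,59): 7 bp
  [59,66): 7 bp
  [66,76): 10 bp
  [76,87): 11 bp
  [87,94): 7 bp
  [94,101): 7 bp
  [101,113): 12 bp
  [113,128): 15 bp
  [128,152): 24 bp
  [152,166): 14 bp
  [166,173): 7 bp
  [173,185): 12 bp
  [185,194): 9 bp
  [194,205): 11 bp

[7,7,7,7,7,7,9,9,9,10,11,11,11,12,12,14,15,16,24]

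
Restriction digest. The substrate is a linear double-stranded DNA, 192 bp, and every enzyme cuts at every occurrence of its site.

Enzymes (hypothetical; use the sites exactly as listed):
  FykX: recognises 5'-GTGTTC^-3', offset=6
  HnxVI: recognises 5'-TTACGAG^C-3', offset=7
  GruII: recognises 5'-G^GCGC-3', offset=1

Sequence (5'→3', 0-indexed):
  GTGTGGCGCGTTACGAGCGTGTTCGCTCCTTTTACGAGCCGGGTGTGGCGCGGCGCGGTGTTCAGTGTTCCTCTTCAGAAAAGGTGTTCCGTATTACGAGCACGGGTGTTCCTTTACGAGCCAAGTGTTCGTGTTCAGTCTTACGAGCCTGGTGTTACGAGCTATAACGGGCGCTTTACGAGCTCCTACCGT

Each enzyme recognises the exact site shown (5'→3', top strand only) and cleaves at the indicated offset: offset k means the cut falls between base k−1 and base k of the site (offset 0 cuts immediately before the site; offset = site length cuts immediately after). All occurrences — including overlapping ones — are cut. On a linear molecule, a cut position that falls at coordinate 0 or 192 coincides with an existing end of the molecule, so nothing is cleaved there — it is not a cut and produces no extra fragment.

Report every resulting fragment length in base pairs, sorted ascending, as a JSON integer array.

Per-enzyme occurrences:
  FykX GTGTTC/6: at [18, 57, 64, 83, 105, 124, 130] ⇒ [24, 63, 70, 89, 111, 130, 136]
  HnxVI TTACGAGC/7: at [10, 31, 93, 113, 140, 154, 175] ⇒ [17, 38, 100, 120, 147, 161, 182]
  GruII GGCGC/1: at [4, 46, 51, 169] ⇒ [5, 47, 52, 170]

All cut coordinates (distinct, sorted): [5, 17, 24, 38, 47, 52, 63, 70, 89, 100, 111, 120, 130, 136, 147, 161, 170, 182]

Fragment lengths:
  [0,5): 5 bp
  [5,17): 12 bp
  [17,24): 7 bp
  [24,38): 14 bp
  [38,47): 9 bp
  [47,52): 5 bp
  [52,63): 11 bp
  [63,70): 7 bp
  [70,89): 19 bp
  [89,100): 11 bp
  [100,111): 11 bp
  [111,120): 9 bp
  [120,130): 10 bp
  [130,136): 6 bp
  [136,147): 11 bp
  [147,161): 14 bp
  [161,170): 9 bp
  [170,182): 12 bp
  [182,192): 10 bp

[5,5,6,7,7,9,9,9,10,10,11,11,11,11,12,12,14,14,19]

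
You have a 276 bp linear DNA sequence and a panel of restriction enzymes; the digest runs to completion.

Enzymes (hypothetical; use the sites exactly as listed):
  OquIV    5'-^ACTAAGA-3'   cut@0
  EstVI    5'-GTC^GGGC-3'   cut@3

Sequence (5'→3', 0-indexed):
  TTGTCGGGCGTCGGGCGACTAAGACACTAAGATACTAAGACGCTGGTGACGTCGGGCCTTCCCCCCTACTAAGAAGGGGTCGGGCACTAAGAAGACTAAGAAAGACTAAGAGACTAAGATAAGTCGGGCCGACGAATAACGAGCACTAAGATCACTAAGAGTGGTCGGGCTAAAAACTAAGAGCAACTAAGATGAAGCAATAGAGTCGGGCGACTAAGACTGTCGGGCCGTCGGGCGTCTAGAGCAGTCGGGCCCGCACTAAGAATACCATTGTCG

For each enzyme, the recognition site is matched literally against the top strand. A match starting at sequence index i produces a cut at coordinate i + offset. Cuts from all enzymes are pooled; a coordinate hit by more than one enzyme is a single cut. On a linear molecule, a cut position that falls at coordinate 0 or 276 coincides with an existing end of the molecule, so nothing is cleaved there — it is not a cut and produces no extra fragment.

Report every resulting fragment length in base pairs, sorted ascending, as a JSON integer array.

[4,5,5,5,7,8,8,8,8,8,9,9,9,10,10,12,13,13,14,14,17,19,19,20,22]

Scan for sites:
  OquIV (ACTAAGA, off=0): starts [17, 25, 33, 67, 85, 94, 104, 112, 144, 153, 175, 185, 212, 257] → cuts [17, 25, 33, 67, 85, 94, 104, 112, 144, 153, 175, 185, 212, 257]
  EstVI (GTCGGGC, off=3): starts [2, 9, 50, 78, 122, 163, 204, 221, 229, 246] → cuts [5, 12, 53, 81, 125, 166, 207, 224, 232, 249]

Pooled cuts: [5, 12, 17, 25, 33, 53, 67, 81, 85, 94, 104, 112, 125, 144, 153, 166, 175, 185, 207, 212, 224, 232, 249, 257]

Fragment lengths:
  [0,5): 5 bp
  [5,12): 7 bp
  [12,17): 5 bp
  [17,25): 8 bp
  [25,33): 8 bp
  [33,53): 20 bp
  [53,67): 14 bp
  [67,81): 14 bp
  [81,85): 4 bp
  [85,94): 9 bp
  [94,104): 10 bp
  [104,112): 8 bp
  [112,125): 13 bp
  [125,144): 19 bp
  [144,153): 9 bp
  [153,166): 13 bp
  [166,175): 9 bp
  [175,185): 10 bp
  [185,207): 22 bp
  [207,212): 5 bp
  [212,224): 12 bp
  [224,232): 8 bp
  [232,249): 17 bp
  [249,257): 8 bp
  [257,276): 19 bp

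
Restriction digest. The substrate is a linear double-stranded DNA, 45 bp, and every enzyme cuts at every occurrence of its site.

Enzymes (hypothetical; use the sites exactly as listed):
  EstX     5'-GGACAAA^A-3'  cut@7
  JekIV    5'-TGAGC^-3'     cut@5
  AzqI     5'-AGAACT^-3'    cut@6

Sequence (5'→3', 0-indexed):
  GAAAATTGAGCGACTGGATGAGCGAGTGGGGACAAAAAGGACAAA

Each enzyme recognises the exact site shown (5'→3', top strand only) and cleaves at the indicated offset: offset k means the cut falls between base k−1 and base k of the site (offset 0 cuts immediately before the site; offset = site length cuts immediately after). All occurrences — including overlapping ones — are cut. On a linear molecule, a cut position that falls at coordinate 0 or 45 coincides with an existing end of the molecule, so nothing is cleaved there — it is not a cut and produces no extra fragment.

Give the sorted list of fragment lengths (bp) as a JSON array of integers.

[9,11,12,13]

Site scan:
  EstX (GGACAAAA, off=7): starts [29] → cuts [36]
  JekIV (TGAGC, off=5): starts [6, 18] → cuts [11, 23]
  AzqI (AGAACT, off=6): no sites

All cut coordinates (distinct, sorted): [11, 23, 36]

Fragments:
  [0,11): 11 bp
  [11,23): 12 bp
  [23,36): 13 bp
  [36,45): 9 bp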